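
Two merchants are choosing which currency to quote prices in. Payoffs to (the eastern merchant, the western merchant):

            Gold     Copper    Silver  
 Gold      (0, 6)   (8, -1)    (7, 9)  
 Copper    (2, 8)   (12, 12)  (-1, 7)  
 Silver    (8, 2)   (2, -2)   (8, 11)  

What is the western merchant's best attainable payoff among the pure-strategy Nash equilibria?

Both Copper is a pure NE (the eastern merchant: 12 ≥ 8; the western merchant: 12 ≥ 8). The western merchant gets 12.
Both Silver is a pure NE (the eastern merchant: 8 ≥ 7; the western merchant: 11 ≥ 2). The western merchant gets 11.
Every other cell has a profitable deviation for at least one player. Highest of {12, 11} is 12.

12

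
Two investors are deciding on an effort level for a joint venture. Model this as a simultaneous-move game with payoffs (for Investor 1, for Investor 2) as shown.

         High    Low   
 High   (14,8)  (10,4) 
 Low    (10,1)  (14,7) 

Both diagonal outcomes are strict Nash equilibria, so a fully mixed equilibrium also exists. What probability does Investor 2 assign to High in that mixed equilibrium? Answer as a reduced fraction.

Investor 2's mix q on High must make Investor 1 indifferent between High and Low.
Investor 1's payoff from High: 14q + 10(1−q). From Low: 10q + 14(1−q).
Set equal: 4q = 4(1−q) → q = 4/8 = 1/2.

1/2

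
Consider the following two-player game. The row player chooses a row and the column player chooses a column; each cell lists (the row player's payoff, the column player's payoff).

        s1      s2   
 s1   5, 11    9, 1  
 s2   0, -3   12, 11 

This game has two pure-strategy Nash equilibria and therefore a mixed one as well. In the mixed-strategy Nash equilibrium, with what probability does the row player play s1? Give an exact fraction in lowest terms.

The row player's mix p on s1 must make the column player indifferent between s1 and s2.
The column player's payoff from s1: 11p + (-3)(1−p). From s2: 1p + 11(1−p).
Set equal: 10p = 14(1−p) → p = 14/24 = 7/12.

7/12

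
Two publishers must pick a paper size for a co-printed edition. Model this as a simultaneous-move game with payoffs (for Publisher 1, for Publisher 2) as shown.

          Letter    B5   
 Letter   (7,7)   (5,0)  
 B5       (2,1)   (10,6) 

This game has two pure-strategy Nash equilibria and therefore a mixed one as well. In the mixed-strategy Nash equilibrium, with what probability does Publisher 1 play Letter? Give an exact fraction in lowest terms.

5/12

Publisher 1's mix p on Letter must make Publisher 2 indifferent between Letter and B5.
Publisher 2's payoff from Letter: 7p + 1(1−p). From B5: 0p + 6(1−p).
Set equal: 7p = 5(1−p) → p = 5/12.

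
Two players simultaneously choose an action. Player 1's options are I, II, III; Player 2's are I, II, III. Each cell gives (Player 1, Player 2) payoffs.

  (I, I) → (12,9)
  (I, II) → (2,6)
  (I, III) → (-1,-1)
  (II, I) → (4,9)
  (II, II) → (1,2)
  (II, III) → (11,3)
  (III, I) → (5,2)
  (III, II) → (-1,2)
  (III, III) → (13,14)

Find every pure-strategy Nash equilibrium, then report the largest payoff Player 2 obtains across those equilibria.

14

Both I is a pure NE (Player 1: 12 ≥ 5; Player 2: 9 ≥ 6). Player 2 gets 9.
Both III is a pure NE (Player 1: 13 ≥ 11; Player 2: 14 ≥ 2). Player 2 gets 14.
Every other cell has a profitable deviation for at least one player. Highest of {9, 14} is 14.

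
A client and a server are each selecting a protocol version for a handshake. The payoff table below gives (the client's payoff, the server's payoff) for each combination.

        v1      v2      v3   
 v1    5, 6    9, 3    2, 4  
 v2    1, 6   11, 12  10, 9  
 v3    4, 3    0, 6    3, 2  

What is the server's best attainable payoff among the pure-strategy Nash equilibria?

Both v1 is a pure NE (the client: 5 ≥ 4; the server: 6 ≥ 4). The server gets 6.
Both v2 is a pure NE (the client: 11 ≥ 9; the server: 12 ≥ 9). The server gets 12.
Every other cell has a profitable deviation for at least one player. Highest of {6, 12} is 12.

12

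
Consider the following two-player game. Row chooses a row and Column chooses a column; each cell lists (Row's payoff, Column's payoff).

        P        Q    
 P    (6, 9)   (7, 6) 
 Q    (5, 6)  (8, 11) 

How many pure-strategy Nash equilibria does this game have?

2

Both P: Row gets 6 (best alternative 5); Column gets 9 (best alternative 6). Neither deviates — NE.
Both Q: Row gets 8 (best alternative 7); Column gets 11 (best alternative 6). Neither deviates — NE.
(P, Q) is not a NE: Row would switch to Q (8 > 7).
No other cell survives both best-response checks, so there are 2 pure NE.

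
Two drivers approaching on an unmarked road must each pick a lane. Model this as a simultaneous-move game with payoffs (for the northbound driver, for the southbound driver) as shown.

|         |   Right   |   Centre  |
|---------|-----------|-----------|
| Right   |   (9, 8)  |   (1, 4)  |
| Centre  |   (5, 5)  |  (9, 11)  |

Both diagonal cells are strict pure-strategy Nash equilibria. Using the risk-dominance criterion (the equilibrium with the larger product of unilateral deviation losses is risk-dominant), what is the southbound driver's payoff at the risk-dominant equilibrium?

At both Right: the northbound driver loses 9 − 5 = 4 by deviating; the southbound driver loses 8 − 4 = 4. Product = 4·4 = 16.
At both Centre: the northbound driver loses 9 − 1 = 8 by deviating; the southbound driver loses 11 − 5 = 6. Product = 8·6 = 48.
48 > 16, so both Centre is risk-dominant. The southbound driver's payoff there is 11.

11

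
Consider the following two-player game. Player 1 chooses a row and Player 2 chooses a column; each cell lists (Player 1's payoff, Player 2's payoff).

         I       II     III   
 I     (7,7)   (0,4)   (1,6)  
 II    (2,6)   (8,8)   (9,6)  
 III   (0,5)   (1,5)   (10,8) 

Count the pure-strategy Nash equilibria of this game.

Both I: Player 1 gets 7 (best alternative 2); Player 2 gets 7 (best alternative 6). Neither deviates — NE.
Both II: Player 1 gets 8 (best alternative 1); Player 2 gets 8 (best alternative 6). Neither deviates — NE.
Both III: Player 1 gets 10 (best alternative 9); Player 2 gets 8 (best alternative 5). Neither deviates — NE.
(III, II) is not a NE: Player 1 would switch to II (8 > 1).
No other cell survives both best-response checks, so there are 3 pure NE.

3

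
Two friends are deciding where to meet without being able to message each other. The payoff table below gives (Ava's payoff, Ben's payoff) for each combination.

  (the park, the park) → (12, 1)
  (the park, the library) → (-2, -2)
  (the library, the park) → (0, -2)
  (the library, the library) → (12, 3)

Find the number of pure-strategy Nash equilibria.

2

Both the park: Ava gets 12 (best alternative 0); Ben gets 1 (best alternative -2). Neither deviates — NE.
Both the library: Ava gets 12 (best alternative -2); Ben gets 3 (best alternative -2). Neither deviates — NE.
(the park, the library) is not a NE: Ava would switch to the library (12 > -2).
No other cell survives both best-response checks, so there are 2 pure NE.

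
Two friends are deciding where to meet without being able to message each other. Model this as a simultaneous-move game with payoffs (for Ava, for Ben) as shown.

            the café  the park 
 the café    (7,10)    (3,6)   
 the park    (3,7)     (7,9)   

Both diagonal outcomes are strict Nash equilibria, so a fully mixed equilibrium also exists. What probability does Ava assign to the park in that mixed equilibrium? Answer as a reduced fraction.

2/3

Ava's mix p on the café must make Ben indifferent between the café and the park.
Ben's payoff from the café: 10p + 7(1−p). From the park: 6p + 9(1−p).
Set equal: 4p = 2(1−p) → p = 2/6 = 1/3.
Probability on the park is 1 − 1/3 = 2/3.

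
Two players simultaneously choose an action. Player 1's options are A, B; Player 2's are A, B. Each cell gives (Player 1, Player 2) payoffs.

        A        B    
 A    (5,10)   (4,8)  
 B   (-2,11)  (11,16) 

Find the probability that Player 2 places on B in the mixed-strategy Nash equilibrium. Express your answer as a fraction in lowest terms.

Player 2's mix q on A must make Player 1 indifferent between A and B.
Player 1's payoff from A: 5q + 4(1−q). From B: (-2)q + 11(1−q).
Set equal: 7q = 7(1−q) → q = 7/14 = 1/2.
Probability on B is 1 − 1/2 = 1/2.

1/2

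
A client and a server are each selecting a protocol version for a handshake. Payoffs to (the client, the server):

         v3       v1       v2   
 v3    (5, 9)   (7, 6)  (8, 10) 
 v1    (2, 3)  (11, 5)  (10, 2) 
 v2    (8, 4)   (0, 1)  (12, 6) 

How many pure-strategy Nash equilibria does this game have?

2

Both v1: the client gets 11 (best alternative 7); the server gets 5 (best alternative 3). Neither deviates — NE.
Both v2: the client gets 12 (best alternative 10); the server gets 6 (best alternative 4). Neither deviates — NE.
Both v3 is not a NE: the client would switch to v2 (8 > 5).
No other cell survives both best-response checks, so there are 2 pure NE.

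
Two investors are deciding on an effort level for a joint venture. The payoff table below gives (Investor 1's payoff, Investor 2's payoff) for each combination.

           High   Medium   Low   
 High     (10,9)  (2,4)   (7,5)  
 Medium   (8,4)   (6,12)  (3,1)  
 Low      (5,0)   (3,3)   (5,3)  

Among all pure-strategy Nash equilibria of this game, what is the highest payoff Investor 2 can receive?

12

Both High is a pure NE (Investor 1: 10 ≥ 8; Investor 2: 9 ≥ 5). Investor 2 gets 9.
Both Medium is a pure NE (Investor 1: 6 ≥ 3; Investor 2: 12 ≥ 4). Investor 2 gets 12.
Every other cell has a profitable deviation for at least one player. Highest of {9, 12} is 12.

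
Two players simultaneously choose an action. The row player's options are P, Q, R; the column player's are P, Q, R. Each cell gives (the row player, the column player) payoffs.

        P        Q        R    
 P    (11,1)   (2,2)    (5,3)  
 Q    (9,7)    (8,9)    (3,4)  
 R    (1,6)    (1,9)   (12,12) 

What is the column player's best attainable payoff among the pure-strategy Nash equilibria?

12

Both Q is a pure NE (the row player: 8 ≥ 2; the column player: 9 ≥ 7). The column player gets 9.
Both R is a pure NE (the row player: 12 ≥ 5; the column player: 12 ≥ 9). The column player gets 12.
Every other cell has a profitable deviation for at least one player. Highest of {9, 12} is 12.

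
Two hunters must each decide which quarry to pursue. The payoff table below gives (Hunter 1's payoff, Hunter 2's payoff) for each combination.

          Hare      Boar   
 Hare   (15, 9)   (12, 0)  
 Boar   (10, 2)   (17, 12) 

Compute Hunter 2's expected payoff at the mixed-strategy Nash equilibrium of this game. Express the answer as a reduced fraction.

Hunter 1 mixes with probability p on Hare, chosen so Hunter 2 is indifferent: 9p + 2(1−p) = 0p + 12(1−p) gives p = 10/19.
Hunter 2's expected payoff is 9·10/19 + 2·9/19 = 108/19.

108/19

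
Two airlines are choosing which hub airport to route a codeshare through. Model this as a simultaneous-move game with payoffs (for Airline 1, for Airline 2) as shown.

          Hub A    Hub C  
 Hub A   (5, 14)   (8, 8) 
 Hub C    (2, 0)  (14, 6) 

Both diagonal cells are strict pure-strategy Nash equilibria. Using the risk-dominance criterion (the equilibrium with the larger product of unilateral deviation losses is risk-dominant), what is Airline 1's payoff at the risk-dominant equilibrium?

At both Hub A: Airline 1 loses 5 − 2 = 3 by deviating; Airline 2 loses 14 − 8 = 6. Product = 3·6 = 18.
At both Hub C: Airline 1 loses 14 − 8 = 6 by deviating; Airline 2 loses 6 − 0 = 6. Product = 6·6 = 36.
36 > 18, so both Hub C is risk-dominant. Airline 1's payoff there is 14.

14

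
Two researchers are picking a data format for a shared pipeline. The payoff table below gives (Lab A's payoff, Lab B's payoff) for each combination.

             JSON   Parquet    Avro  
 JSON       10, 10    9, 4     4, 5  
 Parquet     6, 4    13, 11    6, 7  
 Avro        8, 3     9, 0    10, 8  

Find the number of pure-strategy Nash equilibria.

3

Both JSON: Lab A gets 10 (best alternative 8); Lab B gets 10 (best alternative 5). Neither deviates — NE.
Both Parquet: Lab A gets 13 (best alternative 9); Lab B gets 11 (best alternative 7). Neither deviates — NE.
Both Avro: Lab A gets 10 (best alternative 6); Lab B gets 8 (best alternative 3). Neither deviates — NE.
(JSON, Avro) is not a NE: Lab A would switch to Avro (10 > 4).
No other cell survives both best-response checks, so there are 3 pure NE.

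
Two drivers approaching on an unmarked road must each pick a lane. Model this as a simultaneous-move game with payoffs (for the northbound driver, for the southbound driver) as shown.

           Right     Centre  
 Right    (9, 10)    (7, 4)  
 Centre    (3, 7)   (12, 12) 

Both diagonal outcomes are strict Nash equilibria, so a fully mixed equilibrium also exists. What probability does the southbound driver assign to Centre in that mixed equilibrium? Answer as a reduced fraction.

6/11

The southbound driver's mix q on Right must make the northbound driver indifferent between Right and Centre.
The northbound driver's payoff from Right: 9q + 7(1−q). From Centre: 3q + 12(1−q).
Set equal: 6q = 5(1−q) → q = 5/11.
Probability on Centre is 1 − 5/11 = 6/11.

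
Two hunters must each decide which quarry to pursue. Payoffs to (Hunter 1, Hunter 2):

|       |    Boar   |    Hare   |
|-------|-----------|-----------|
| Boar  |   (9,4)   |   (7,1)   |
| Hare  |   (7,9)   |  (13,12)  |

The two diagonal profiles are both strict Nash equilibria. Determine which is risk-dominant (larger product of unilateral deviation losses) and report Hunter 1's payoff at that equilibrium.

13

At both Boar: Hunter 1 loses 9 − 7 = 2 by deviating; Hunter 2 loses 4 − 1 = 3. Product = 2·3 = 6.
At both Hare: Hunter 1 loses 13 − 7 = 6 by deviating; Hunter 2 loses 12 − 9 = 3. Product = 6·3 = 18.
18 > 6, so both Hare is risk-dominant. Hunter 1's payoff there is 13.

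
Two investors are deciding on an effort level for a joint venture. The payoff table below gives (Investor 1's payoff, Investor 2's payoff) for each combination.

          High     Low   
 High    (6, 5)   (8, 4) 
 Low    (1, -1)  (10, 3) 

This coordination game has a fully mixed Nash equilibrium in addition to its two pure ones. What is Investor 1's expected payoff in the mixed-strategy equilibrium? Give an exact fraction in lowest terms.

52/7

Investor 2 mixes with probability q on High, chosen so Investor 1 is indifferent: 6q + 8(1−q) = 1q + 10(1−q) gives q = 2/7.
Investor 1's expected payoff (from either row, since indifferent) is 6·2/7 + 8·5/7 = 52/7.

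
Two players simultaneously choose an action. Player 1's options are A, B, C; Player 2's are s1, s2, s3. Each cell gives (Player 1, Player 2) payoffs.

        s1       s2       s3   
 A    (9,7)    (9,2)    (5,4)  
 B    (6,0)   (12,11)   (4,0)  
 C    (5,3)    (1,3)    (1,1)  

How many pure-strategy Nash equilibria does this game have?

2

(A, s1): Player 1 gets 9 (best alternative 6); Player 2 gets 7 (best alternative 4). Neither deviates — NE.
(B, s2): Player 1 gets 12 (best alternative 9); Player 2 gets 11 (best alternative 0). Neither deviates — NE.
(C, s3) is not a NE: Player 1 would switch to A (5 > 1).
No other cell survives both best-response checks, so there are 2 pure NE.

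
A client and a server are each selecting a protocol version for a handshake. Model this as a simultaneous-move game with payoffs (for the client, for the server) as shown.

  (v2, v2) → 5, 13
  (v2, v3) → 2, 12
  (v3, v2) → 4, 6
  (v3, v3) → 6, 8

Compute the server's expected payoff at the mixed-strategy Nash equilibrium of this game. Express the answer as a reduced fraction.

The client mixes with probability p on v2, chosen so the server is indifferent: 13p + 6(1−p) = 12p + 8(1−p) gives p = 2/3.
The server's expected payoff is 13·2/3 + 6·1/3 = 32/3.

32/3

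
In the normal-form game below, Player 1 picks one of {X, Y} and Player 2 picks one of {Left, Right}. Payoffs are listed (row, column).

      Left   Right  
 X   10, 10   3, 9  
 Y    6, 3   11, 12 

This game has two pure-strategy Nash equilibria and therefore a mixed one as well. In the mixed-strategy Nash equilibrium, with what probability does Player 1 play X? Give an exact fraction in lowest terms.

Player 1's mix p on X must make Player 2 indifferent between Left and Right.
Player 2's payoff from Left: 10p + 3(1−p). From Right: 9p + 12(1−p).
Set equal: 1p = 9(1−p) → p = 9/10.

9/10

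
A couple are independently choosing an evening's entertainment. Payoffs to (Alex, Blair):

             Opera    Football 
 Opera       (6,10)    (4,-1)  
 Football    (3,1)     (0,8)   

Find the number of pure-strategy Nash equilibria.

Both Opera: Alex gets 6 (best alternative 3); Blair gets 10 (best alternative -1). Neither deviates — NE.
Both Football is not a NE: Alex would switch to Opera (4 > 0).
No other cell survives both best-response checks, so there is 1 pure NE.

1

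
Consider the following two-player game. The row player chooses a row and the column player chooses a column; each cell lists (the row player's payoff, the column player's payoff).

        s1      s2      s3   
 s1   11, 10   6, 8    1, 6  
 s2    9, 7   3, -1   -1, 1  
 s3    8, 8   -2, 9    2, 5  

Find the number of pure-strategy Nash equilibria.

1

Both s1: the row player gets 11 (best alternative 9); the column player gets 10 (best alternative 8). Neither deviates — NE.
Both s3 is not a NE: the column player would switch to s2 (9 > 5).
No other cell survives both best-response checks, so there is 1 pure NE.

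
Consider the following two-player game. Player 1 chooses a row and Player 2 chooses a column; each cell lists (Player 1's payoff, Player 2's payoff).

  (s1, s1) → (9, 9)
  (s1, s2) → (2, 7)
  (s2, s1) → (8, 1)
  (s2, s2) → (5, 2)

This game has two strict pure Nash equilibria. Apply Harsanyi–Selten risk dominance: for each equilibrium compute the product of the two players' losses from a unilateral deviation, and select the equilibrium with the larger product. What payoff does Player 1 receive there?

5

At both s1: Player 1 loses 9 − 8 = 1 by deviating; Player 2 loses 9 − 7 = 2. Product = 1·2 = 2.
At both s2: Player 1 loses 5 − 2 = 3 by deviating; Player 2 loses 2 − 1 = 1. Product = 3·1 = 3.
3 > 2, so both s2 is risk-dominant. Player 1's payoff there is 5.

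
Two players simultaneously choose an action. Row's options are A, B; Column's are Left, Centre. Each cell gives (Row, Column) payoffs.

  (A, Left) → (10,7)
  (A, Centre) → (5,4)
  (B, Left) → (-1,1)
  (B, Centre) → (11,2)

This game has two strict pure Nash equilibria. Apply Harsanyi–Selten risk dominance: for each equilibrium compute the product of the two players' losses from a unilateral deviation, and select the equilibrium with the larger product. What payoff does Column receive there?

At (A, Left): Row loses 10 − (-1) = 11 by deviating; Column loses 7 − 4 = 3. Product = 11·3 = 33.
At (B, Centre): Row loses 11 − 5 = 6 by deviating; Column loses 2 − 1 = 1. Product = 6·1 = 6.
33 > 6, so (A, Left) is risk-dominant. Column's payoff there is 7.

7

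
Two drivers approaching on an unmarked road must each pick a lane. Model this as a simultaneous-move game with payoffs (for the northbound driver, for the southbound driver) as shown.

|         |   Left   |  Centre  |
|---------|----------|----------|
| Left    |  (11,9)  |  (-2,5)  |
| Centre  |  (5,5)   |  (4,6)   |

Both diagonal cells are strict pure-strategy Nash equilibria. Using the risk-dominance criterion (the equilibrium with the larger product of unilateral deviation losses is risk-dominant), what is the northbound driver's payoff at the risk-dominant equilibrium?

11

At both Left: the northbound driver loses 11 − 5 = 6 by deviating; the southbound driver loses 9 − 5 = 4. Product = 6·4 = 24.
At both Centre: the northbound driver loses 4 − (-2) = 6 by deviating; the southbound driver loses 6 − 5 = 1. Product = 6·1 = 6.
24 > 6, so both Left is risk-dominant. The northbound driver's payoff there is 11.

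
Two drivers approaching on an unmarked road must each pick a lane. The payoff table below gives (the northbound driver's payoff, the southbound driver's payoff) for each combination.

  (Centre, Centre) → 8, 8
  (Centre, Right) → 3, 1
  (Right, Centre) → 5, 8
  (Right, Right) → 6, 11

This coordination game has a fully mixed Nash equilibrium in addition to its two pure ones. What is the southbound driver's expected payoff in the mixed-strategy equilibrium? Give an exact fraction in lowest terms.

The northbound driver mixes with probability p on Centre, chosen so the southbound driver is indifferent: 8p + 8(1−p) = 1p + 11(1−p) gives p = 3/10.
The southbound driver's expected payoff is 8·3/10 + 8·7/10 = 8.

8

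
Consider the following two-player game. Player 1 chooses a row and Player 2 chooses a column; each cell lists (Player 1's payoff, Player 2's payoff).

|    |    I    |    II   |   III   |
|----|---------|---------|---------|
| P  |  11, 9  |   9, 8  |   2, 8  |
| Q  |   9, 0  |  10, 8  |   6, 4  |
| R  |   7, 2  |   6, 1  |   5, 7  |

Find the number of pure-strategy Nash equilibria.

2

(P, I): Player 1 gets 11 (best alternative 9); Player 2 gets 9 (best alternative 8). Neither deviates — NE.
(Q, II): Player 1 gets 10 (best alternative 9); Player 2 gets 8 (best alternative 4). Neither deviates — NE.
(R, III) is not a NE: Player 1 would switch to Q (6 > 5).
No other cell survives both best-response checks, so there are 2 pure NE.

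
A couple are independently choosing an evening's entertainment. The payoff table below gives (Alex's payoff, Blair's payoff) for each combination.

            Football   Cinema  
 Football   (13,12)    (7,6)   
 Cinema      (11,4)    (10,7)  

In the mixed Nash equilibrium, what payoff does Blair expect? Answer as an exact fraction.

Alex mixes with probability p on Football, chosen so Blair is indifferent: 12p + 4(1−p) = 6p + 7(1−p) gives p = 1/3.
Blair's expected payoff is 12·1/3 + 4·2/3 = 20/3.

20/3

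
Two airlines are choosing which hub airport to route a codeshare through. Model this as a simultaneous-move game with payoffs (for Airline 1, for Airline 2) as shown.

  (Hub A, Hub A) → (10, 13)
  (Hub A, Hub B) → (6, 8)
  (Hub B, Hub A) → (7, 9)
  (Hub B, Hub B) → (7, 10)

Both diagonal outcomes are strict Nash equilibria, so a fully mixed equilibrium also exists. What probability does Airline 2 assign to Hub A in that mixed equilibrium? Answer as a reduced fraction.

Airline 2's mix q on Hub A must make Airline 1 indifferent between Hub A and Hub B.
Airline 1's payoff from Hub A: 10q + 6(1−q). From Hub B: 7q + 7(1−q).
Set equal: 3q = 1(1−q) → q = 1/4.

1/4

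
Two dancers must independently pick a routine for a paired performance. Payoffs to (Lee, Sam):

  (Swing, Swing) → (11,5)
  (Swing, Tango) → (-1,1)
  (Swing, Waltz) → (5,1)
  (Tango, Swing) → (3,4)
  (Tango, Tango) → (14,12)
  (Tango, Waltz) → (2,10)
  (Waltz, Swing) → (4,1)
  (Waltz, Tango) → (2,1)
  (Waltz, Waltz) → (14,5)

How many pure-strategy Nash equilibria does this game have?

3

Both Swing: Lee gets 11 (best alternative 4); Sam gets 5 (best alternative 1). Neither deviates — NE.
Both Tango: Lee gets 14 (best alternative 2); Sam gets 12 (best alternative 10). Neither deviates — NE.
Both Waltz: Lee gets 14 (best alternative 5); Sam gets 5 (best alternative 1). Neither deviates — NE.
(Tango, Swing) is not a NE: Lee would switch to Swing (11 > 3).
No other cell survives both best-response checks, so there are 3 pure NE.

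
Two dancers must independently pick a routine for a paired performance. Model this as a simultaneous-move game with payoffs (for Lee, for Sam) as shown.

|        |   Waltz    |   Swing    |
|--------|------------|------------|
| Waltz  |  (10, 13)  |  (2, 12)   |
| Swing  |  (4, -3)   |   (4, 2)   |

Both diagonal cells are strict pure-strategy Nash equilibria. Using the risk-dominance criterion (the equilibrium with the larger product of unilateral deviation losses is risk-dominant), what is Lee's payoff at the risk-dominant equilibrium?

At both Waltz: Lee loses 10 − 4 = 6 by deviating; Sam loses 13 − 12 = 1. Product = 6·1 = 6.
At both Swing: Lee loses 4 − 2 = 2 by deviating; Sam loses 2 − (-3) = 5. Product = 2·5 = 10.
10 > 6, so both Swing is risk-dominant. Lee's payoff there is 4.

4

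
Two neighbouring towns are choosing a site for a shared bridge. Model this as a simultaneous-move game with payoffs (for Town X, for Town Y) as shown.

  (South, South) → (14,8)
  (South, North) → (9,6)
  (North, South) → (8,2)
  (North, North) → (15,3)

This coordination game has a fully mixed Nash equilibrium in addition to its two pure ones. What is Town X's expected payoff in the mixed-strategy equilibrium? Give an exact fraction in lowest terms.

Town Y mixes with probability q on South, chosen so Town X is indifferent: 14q + 9(1−q) = 8q + 15(1−q) gives q = 1/2.
Town X's expected payoff (from either row, since indifferent) is 14·1/2 + 9·1/2 = 23/2.

23/2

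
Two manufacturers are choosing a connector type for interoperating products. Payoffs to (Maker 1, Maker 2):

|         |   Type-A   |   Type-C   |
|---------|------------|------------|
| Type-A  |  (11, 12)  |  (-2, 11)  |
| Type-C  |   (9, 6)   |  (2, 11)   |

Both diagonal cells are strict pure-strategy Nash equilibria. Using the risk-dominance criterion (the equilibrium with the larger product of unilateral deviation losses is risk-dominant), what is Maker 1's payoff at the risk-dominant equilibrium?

At both Type-A: Maker 1 loses 11 − 9 = 2 by deviating; Maker 2 loses 12 − 11 = 1. Product = 2·1 = 2.
At both Type-C: Maker 1 loses 2 − (-2) = 4 by deviating; Maker 2 loses 11 − 6 = 5. Product = 4·5 = 20.
20 > 2, so both Type-C is risk-dominant. Maker 1's payoff there is 2.

2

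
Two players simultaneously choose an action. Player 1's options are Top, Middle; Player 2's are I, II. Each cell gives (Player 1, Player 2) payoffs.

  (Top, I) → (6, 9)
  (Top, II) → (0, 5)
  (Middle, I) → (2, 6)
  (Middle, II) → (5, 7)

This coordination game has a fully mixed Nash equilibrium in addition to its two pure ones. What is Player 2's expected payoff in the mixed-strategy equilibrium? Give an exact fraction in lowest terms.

Player 1 mixes with probability p on Top, chosen so Player 2 is indifferent: 9p + 6(1−p) = 5p + 7(1−p) gives p = 1/5.
Player 2's expected payoff is 9·1/5 + 6·4/5 = 33/5.

33/5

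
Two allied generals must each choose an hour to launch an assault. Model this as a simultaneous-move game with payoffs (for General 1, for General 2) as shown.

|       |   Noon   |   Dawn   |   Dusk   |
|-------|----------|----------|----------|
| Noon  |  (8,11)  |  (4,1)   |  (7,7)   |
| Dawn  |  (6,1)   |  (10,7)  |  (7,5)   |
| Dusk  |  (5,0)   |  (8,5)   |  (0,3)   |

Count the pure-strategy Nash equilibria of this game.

2

Both Noon: General 1 gets 8 (best alternative 6); General 2 gets 11 (best alternative 7). Neither deviates — NE.
Both Dawn: General 1 gets 10 (best alternative 8); General 2 gets 7 (best alternative 5). Neither deviates — NE.
Both Dusk is not a NE: General 1 would switch to Noon (7 > 0).
No other cell survives both best-response checks, so there are 2 pure NE.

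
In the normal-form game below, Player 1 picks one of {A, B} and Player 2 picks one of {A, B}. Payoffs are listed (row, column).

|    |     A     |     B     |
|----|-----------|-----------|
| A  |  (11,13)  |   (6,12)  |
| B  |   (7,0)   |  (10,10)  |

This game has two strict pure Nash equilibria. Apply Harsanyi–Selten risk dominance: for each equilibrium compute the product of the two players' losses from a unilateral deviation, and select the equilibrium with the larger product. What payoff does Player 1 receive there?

10

At both A: Player 1 loses 11 − 7 = 4 by deviating; Player 2 loses 13 − 12 = 1. Product = 4·1 = 4.
At both B: Player 1 loses 10 − 6 = 4 by deviating; Player 2 loses 10 − 0 = 10. Product = 4·10 = 40.
40 > 4, so both B is risk-dominant. Player 1's payoff there is 10.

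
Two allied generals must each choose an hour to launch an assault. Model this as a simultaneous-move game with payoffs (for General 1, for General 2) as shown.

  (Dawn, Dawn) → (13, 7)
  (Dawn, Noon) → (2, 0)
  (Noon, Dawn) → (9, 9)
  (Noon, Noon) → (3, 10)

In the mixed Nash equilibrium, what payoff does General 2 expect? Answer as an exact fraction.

35/4

General 1 mixes with probability p on Dawn, chosen so General 2 is indifferent: 7p + 9(1−p) = 0p + 10(1−p) gives p = 1/8.
General 2's expected payoff is 7·1/8 + 9·7/8 = 35/4.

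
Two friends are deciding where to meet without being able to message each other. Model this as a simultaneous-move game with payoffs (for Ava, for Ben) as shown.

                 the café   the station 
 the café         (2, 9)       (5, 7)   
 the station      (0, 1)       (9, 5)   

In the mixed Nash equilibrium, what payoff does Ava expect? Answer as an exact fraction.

Ben mixes with probability q on the café, chosen so Ava is indifferent: 2q + 5(1−q) = 0q + 9(1−q) gives q = 2/3.
Ava's expected payoff (from either row, since indifferent) is 2·2/3 + 5·1/3 = 3.

3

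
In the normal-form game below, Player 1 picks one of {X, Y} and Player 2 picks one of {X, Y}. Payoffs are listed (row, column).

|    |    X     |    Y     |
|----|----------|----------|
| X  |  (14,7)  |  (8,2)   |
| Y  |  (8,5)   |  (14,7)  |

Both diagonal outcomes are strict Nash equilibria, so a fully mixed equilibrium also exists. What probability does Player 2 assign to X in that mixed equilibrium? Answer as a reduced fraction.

Player 2's mix q on X must make Player 1 indifferent between X and Y.
Player 1's payoff from X: 14q + 8(1−q). From Y: 8q + 14(1−q).
Set equal: 6q = 6(1−q) → q = 6/12 = 1/2.

1/2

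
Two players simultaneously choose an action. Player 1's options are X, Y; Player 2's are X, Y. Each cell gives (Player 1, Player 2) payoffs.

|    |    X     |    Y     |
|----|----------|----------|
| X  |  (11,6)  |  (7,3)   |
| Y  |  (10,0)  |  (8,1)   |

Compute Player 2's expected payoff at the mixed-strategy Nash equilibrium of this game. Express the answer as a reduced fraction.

3/2

Player 1 mixes with probability p on X, chosen so Player 2 is indifferent: 6p + 0(1−p) = 3p + 1(1−p) gives p = 1/4.
Player 2's expected payoff is 6·1/4 + 0·3/4 = 3/2.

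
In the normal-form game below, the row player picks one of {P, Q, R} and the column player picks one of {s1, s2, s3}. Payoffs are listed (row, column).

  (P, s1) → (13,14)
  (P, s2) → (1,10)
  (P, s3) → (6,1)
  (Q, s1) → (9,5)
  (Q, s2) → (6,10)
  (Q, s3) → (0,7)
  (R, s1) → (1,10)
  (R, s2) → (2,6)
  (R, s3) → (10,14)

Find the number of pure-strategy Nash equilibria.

(P, s1): the row player gets 13 (best alternative 9); the column player gets 14 (best alternative 10). Neither deviates — NE.
(Q, s2): the row player gets 6 (best alternative 2); the column player gets 10 (best alternative 7). Neither deviates — NE.
(R, s3): the row player gets 10 (best alternative 6); the column player gets 14 (best alternative 10). Neither deviates — NE.
(Q, s1) is not a NE: the row player would switch to P (13 > 9).
No other cell survives both best-response checks, so there are 3 pure NE.

3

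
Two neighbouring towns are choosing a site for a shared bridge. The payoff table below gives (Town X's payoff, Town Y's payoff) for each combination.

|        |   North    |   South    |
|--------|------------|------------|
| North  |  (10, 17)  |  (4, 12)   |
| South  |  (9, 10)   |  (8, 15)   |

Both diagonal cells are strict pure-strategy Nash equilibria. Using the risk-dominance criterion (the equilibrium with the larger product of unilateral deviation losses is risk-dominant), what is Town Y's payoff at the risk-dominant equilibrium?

At both North: Town X loses 10 − 9 = 1 by deviating; Town Y loses 17 − 12 = 5. Product = 1·5 = 5.
At both South: Town X loses 8 − 4 = 4 by deviating; Town Y loses 15 − 10 = 5. Product = 4·5 = 20.
20 > 5, so both South is risk-dominant. Town Y's payoff there is 15.

15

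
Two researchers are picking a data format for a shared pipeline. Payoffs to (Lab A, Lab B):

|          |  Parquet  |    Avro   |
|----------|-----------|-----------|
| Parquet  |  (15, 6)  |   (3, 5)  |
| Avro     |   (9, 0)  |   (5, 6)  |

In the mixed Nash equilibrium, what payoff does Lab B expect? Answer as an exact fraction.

36/7

Lab A mixes with probability p on Parquet, chosen so Lab B is indifferent: 6p + 0(1−p) = 5p + 6(1−p) gives p = 6/7.
Lab B's expected payoff is 6·6/7 + 0·1/7 = 36/7.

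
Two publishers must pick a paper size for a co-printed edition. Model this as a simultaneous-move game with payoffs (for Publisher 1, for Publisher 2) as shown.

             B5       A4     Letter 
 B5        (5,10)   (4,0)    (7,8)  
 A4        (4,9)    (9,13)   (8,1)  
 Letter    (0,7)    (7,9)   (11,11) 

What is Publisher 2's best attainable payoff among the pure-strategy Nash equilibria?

Both B5 is a pure NE (Publisher 1: 5 ≥ 4; Publisher 2: 10 ≥ 8). Publisher 2 gets 10.
Both A4 is a pure NE (Publisher 1: 9 ≥ 7; Publisher 2: 13 ≥ 9). Publisher 2 gets 13.
Both Letter is a pure NE (Publisher 1: 11 ≥ 8; Publisher 2: 11 ≥ 9). Publisher 2 gets 11.
Every other cell has a profitable deviation for at least one player. Highest of {10, 13, 11} is 13.

13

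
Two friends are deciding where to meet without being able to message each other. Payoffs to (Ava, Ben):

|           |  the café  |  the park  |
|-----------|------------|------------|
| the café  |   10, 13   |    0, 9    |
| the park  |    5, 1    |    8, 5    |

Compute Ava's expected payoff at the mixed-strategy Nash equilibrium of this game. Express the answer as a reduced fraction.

80/13

Ben mixes with probability q on the café, chosen so Ava is indifferent: 10q + 0(1−q) = 5q + 8(1−q) gives q = 8/13.
Ava's expected payoff (from either row, since indifferent) is 10·8/13 + 0·5/13 = 80/13.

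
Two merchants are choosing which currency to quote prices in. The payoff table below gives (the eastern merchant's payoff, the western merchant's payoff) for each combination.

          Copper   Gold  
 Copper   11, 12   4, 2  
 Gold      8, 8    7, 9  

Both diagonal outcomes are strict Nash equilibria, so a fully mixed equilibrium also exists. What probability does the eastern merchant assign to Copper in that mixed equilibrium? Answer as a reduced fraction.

The eastern merchant's mix p on Copper must make the western merchant indifferent between Copper and Gold.
The western merchant's payoff from Copper: 12p + 8(1−p). From Gold: 2p + 9(1−p).
Set equal: 10p = 1(1−p) → p = 1/11.

1/11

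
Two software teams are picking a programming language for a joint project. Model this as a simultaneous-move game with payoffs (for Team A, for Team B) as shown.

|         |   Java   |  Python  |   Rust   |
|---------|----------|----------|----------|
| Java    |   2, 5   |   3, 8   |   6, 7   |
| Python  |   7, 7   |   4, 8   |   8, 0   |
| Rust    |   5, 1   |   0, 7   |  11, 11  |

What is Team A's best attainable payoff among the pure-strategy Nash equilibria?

11

Both Python is a pure NE (Team A: 4 ≥ 3; Team B: 8 ≥ 7). Team A gets 4.
Both Rust is a pure NE (Team A: 11 ≥ 8; Team B: 11 ≥ 7). Team A gets 11.
Every other cell has a profitable deviation for at least one player. Highest of {4, 11} is 11.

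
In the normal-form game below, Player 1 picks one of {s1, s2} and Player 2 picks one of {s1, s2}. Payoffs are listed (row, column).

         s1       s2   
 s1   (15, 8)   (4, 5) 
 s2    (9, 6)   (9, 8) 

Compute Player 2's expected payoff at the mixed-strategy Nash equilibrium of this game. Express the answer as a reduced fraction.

Player 1 mixes with probability p on s1, chosen so Player 2 is indifferent: 8p + 6(1−p) = 5p + 8(1−p) gives p = 2/5.
Player 2's expected payoff is 8·2/5 + 6·3/5 = 34/5.

34/5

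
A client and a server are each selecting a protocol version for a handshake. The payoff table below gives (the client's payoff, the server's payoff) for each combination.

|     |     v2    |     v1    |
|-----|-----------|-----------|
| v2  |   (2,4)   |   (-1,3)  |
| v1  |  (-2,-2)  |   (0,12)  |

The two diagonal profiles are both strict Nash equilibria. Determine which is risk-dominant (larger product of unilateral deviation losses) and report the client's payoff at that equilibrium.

0

At both v2: the client loses 2 − (-2) = 4 by deviating; the server loses 4 − 3 = 1. Product = 4·1 = 4.
At both v1: the client loses 0 − (-1) = 1 by deviating; the server loses 12 − (-2) = 14. Product = 1·14 = 14.
14 > 4, so both v1 is risk-dominant. The client's payoff there is 0.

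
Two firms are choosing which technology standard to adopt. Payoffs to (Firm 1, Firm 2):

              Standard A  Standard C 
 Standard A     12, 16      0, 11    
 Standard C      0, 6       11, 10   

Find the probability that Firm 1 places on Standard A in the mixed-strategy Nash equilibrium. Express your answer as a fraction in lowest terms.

Firm 1's mix p on Standard A must make Firm 2 indifferent between Standard A and Standard C.
Firm 2's payoff from Standard A: 16p + 6(1−p). From Standard C: 11p + 10(1−p).
Set equal: 5p = 4(1−p) → p = 4/9.

4/9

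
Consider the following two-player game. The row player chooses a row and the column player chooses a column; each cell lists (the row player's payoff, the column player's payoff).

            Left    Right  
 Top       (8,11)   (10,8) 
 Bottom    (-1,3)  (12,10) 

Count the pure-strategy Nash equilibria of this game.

2

(Top, Left): the row player gets 8 (best alternative -1); the column player gets 11 (best alternative 8). Neither deviates — NE.
(Bottom, Right): the row player gets 12 (best alternative 10); the column player gets 10 (best alternative 3). Neither deviates — NE.
(Bottom, Left) is not a NE: the row player would switch to Top (8 > -1).
No other cell survives both best-response checks, so there are 2 pure NE.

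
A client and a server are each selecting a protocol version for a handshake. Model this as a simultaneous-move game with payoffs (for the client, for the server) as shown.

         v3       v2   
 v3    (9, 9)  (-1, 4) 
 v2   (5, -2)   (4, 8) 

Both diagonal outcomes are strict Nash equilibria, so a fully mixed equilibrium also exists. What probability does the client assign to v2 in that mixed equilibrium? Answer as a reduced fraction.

1/3

The client's mix p on v3 must make the server indifferent between v3 and v2.
The server's payoff from v3: 9p + (-2)(1−p). From v2: 4p + 8(1−p).
Set equal: 5p = 10(1−p) → p = 10/15 = 2/3.
Probability on v2 is 1 − 2/3 = 1/3.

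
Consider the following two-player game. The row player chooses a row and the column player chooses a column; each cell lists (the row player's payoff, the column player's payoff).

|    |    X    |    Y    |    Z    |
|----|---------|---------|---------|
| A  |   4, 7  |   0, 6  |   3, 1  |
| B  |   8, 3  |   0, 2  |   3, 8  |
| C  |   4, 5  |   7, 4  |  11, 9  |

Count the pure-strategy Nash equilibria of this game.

(C, Z): the row player gets 11 (best alternative 3); the column player gets 9 (best alternative 5). Neither deviates — NE.
(B, Y) is not a NE: the row player would switch to C (7 > 0).
No other cell survives both best-response checks, so there is 1 pure NE.

1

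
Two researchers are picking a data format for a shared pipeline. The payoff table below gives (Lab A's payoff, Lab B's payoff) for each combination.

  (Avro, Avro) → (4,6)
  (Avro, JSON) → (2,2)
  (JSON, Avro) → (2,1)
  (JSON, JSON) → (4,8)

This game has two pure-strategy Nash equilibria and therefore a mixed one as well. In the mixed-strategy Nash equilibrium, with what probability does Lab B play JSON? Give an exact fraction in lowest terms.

Lab B's mix q on Avro must make Lab A indifferent between Avro and JSON.
Lab A's payoff from Avro: 4q + 2(1−q). From JSON: 2q + 4(1−q).
Set equal: 2q = 2(1−q) → q = 2/4 = 1/2.
Probability on JSON is 1 − 1/2 = 1/2.

1/2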